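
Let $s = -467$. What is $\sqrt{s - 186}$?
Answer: $i \sqrt{653} \approx 25.554 i$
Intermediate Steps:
$\sqrt{s - 186} = \sqrt{-467 - 186} = \sqrt{-653} = i \sqrt{653}$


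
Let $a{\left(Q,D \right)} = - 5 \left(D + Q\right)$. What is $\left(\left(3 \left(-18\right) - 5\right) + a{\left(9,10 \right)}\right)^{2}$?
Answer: $23716$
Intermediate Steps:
$a{\left(Q,D \right)} = - 5 D - 5 Q$
$\left(\left(3 \left(-18\right) - 5\right) + a{\left(9,10 \right)}\right)^{2} = \left(\left(3 \left(-18\right) - 5\right) - 95\right)^{2} = \left(\left(-54 - 5\right) - 95\right)^{2} = \left(-59 - 95\right)^{2} = \left(-154\right)^{2} = 23716$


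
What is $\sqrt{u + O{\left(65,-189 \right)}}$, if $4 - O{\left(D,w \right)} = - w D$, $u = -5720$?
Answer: $i \sqrt{18001} \approx 134.17 i$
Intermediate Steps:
$O{\left(D,w \right)} = 4 + D w$ ($O{\left(D,w \right)} = 4 - - w D = 4 - - D w = 4 + D w$)
$\sqrt{u + O{\left(65,-189 \right)}} = \sqrt{-5720 + \left(4 + 65 \left(-189\right)\right)} = \sqrt{-5720 + \left(4 - 12285\right)} = \sqrt{-5720 - 12281} = \sqrt{-18001} = i \sqrt{18001}$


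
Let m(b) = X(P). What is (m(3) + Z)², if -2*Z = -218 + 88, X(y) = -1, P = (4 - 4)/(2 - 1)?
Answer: 4096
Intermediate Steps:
P = 0 (P = 0/1 = 0*1 = 0)
m(b) = -1
Z = 65 (Z = -(-218 + 88)/2 = -½*(-130) = 65)
(m(3) + Z)² = (-1 + 65)² = 64² = 4096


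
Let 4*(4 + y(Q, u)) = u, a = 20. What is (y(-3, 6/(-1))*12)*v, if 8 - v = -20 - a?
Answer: -3168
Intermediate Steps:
y(Q, u) = -4 + u/4
v = 48 (v = 8 - (-20 - 1*20) = 8 - (-20 - 20) = 8 - 1*(-40) = 8 + 40 = 48)
(y(-3, 6/(-1))*12)*v = ((-4 + (6/(-1))/4)*12)*48 = ((-4 + (6*(-1))/4)*12)*48 = ((-4 + (1/4)*(-6))*12)*48 = ((-4 - 3/2)*12)*48 = -11/2*12*48 = -66*48 = -3168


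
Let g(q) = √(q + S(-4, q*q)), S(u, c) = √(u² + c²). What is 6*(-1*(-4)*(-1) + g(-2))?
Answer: -24 + 6*√(-2 + 4*√2) ≈ -12.526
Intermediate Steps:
S(u, c) = √(c² + u²)
g(q) = √(q + √(16 + q⁴)) (g(q) = √(q + √((q*q)² + (-4)²)) = √(q + √((q²)² + 16)) = √(q + √(q⁴ + 16)) = √(q + √(16 + q⁴)))
6*(-1*(-4)*(-1) + g(-2)) = 6*(-1*(-4)*(-1) + √(-2 + √(16 + (-2)⁴))) = 6*(4*(-1) + √(-2 + √(16 + 16))) = 6*(-4 + √(-2 + √32)) = 6*(-4 + √(-2 + 4*√2)) = -24 + 6*√(-2 + 4*√2)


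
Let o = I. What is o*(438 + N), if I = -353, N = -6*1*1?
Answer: -152496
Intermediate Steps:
N = -6 (N = -6*1 = -6)
o = -353
o*(438 + N) = -353*(438 - 6) = -353*432 = -152496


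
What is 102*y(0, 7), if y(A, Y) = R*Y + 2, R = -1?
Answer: -510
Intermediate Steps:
y(A, Y) = 2 - Y (y(A, Y) = -Y + 2 = 2 - Y)
102*y(0, 7) = 102*(2 - 1*7) = 102*(2 - 7) = 102*(-5) = -510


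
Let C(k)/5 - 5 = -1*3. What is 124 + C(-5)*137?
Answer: 1494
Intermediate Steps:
C(k) = 10 (C(k) = 25 + 5*(-1*3) = 25 + 5*(-3) = 25 - 15 = 10)
124 + C(-5)*137 = 124 + 10*137 = 124 + 1370 = 1494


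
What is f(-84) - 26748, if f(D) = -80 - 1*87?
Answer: -26915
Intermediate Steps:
f(D) = -167 (f(D) = -80 - 87 = -167)
f(-84) - 26748 = -167 - 26748 = -26915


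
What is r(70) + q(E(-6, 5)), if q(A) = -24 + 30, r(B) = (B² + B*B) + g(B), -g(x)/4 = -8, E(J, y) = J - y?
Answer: 9838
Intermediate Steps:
g(x) = 32 (g(x) = -4*(-8) = 32)
r(B) = 32 + 2*B² (r(B) = (B² + B*B) + 32 = (B² + B²) + 32 = 2*B² + 32 = 32 + 2*B²)
q(A) = 6
r(70) + q(E(-6, 5)) = (32 + 2*70²) + 6 = (32 + 2*4900) + 6 = (32 + 9800) + 6 = 9832 + 6 = 9838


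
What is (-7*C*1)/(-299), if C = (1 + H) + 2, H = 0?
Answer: 21/299 ≈ 0.070234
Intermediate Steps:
C = 3 (C = (1 + 0) + 2 = 1 + 2 = 3)
(-7*C*1)/(-299) = (-7*3*1)/(-299) = -21*1*(-1/299) = -21*(-1/299) = 21/299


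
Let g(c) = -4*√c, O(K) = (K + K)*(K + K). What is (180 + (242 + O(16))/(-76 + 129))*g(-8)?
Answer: -86448*I*√2/53 ≈ -2306.7*I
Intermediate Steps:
O(K) = 4*K² (O(K) = (2*K)*(2*K) = 4*K²)
(180 + (242 + O(16))/(-76 + 129))*g(-8) = (180 + (242 + 4*16²)/(-76 + 129))*(-8*I*√2) = (180 + (242 + 4*256)/53)*(-8*I*√2) = (180 + (242 + 1024)*(1/53))*(-8*I*√2) = (180 + 1266*(1/53))*(-8*I*√2) = (180 + 1266/53)*(-8*I*√2) = 10806*(-8*I*√2)/53 = -86448*I*√2/53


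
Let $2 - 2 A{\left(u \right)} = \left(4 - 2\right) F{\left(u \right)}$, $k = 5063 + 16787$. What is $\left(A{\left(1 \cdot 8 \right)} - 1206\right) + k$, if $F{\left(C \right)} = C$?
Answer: $20637$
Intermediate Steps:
$k = 21850$
$A{\left(u \right)} = 1 - u$ ($A{\left(u \right)} = 1 - \frac{\left(4 - 2\right) u}{2} = 1 - \frac{2 u}{2} = 1 - u$)
$\left(A{\left(1 \cdot 8 \right)} - 1206\right) + k = \left(\left(1 - 1 \cdot 8\right) - 1206\right) + 21850 = \left(\left(1 - 8\right) - 1206\right) + 21850 = \left(-7 - 1206\right) + 21850 = -1213 + 21850 = 20637$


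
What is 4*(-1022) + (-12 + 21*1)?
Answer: -4079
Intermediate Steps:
4*(-1022) + (-12 + 21*1) = -4088 + (-12 + 21) = -4088 + 9 = -4079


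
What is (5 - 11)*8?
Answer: -48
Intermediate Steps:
(5 - 11)*8 = -6*8 = -48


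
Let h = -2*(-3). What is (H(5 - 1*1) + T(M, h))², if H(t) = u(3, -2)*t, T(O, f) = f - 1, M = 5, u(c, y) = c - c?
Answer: 25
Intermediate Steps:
u(c, y) = 0
h = 6
T(O, f) = -1 + f
H(t) = 0 (H(t) = 0*t = 0)
(H(5 - 1*1) + T(M, h))² = (0 + (-1 + 6))² = (0 + 5)² = 5² = 25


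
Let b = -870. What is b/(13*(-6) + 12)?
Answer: 145/11 ≈ 13.182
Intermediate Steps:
b/(13*(-6) + 12) = -870/(13*(-6) + 12) = -870/(-78 + 12) = -870/(-66) = -870*(-1/66) = 145/11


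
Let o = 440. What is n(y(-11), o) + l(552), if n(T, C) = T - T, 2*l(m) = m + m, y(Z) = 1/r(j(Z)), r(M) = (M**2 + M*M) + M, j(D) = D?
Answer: 552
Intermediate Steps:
r(M) = M + 2*M**2 (r(M) = (M**2 + M**2) + M = 2*M**2 + M = M + 2*M**2)
y(Z) = 1/(Z*(1 + 2*Z))
l(m) = m (l(m) = (m + m)/2 = (2*m)/2 = m)
n(T, C) = 0
n(y(-11), o) + l(552) = 0 + 552 = 552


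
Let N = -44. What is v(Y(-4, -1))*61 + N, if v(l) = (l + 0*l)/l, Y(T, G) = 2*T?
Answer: 17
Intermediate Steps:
v(l) = 1 (v(l) = (l + 0)/l = l/l = 1)
v(Y(-4, -1))*61 + N = 1*61 - 44 = 61 - 44 = 17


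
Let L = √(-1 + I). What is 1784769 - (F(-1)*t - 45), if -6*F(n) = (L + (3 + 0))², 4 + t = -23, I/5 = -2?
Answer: 1784823 - 27*I*√11 ≈ 1.7848e+6 - 89.549*I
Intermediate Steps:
I = -10 (I = 5*(-2) = -10)
t = -27 (t = -4 - 23 = -27)
L = I*√11 (L = √(-1 - 10) = √(-11) = I*√11 ≈ 3.3166*I)
F(n) = -(3 + I*√11)²/6 (F(n) = -(I*√11 + (3 + 0))²/6 = -(I*√11 + 3)²/6 = -(3 + I*√11)²/6)
1784769 - (F(-1)*t - 45) = 1784769 - ((⅓ - I*√11)*(-27) - 45) = 1784769 - ((-9 + 27*I*√11) - 45) = 1784769 - (-54 + 27*I*√11) = 1784769 + (54 - 27*I*√11) = 1784823 - 27*I*√11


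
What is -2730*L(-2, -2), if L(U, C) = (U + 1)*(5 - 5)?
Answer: 0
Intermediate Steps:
L(U, C) = 0 (L(U, C) = (1 + U)*0 = 0)
-2730*L(-2, -2) = -2730*0 = 0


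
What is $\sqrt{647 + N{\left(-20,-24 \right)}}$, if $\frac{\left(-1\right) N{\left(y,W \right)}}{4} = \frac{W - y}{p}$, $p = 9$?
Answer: $\frac{\sqrt{5839}}{3} \approx 25.471$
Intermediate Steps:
$N{\left(y,W \right)} = - \frac{4 W}{9} + \frac{4 y}{9}$ ($N{\left(y,W \right)} = - 4 \frac{W - y}{9} = - 4 \left(W - y\right) \frac{1}{9} = - 4 \left(- \frac{y}{9} + \frac{W}{9}\right) = - \frac{4 W}{9} + \frac{4 y}{9}$)
$\sqrt{647 + N{\left(-20,-24 \right)}} = \sqrt{647 + \left(\left(- \frac{4}{9}\right) \left(-24\right) + \frac{4}{9} \left(-20\right)\right)} = \sqrt{647 + \left(\frac{32}{3} - \frac{80}{9}\right)} = \sqrt{647 + \frac{16}{9}} = \sqrt{\frac{5839}{9}} = \frac{\sqrt{5839}}{3}$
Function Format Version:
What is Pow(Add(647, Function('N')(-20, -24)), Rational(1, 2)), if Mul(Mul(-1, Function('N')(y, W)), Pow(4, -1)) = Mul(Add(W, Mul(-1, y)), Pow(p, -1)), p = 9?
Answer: Mul(Rational(1, 3), Pow(5839, Rational(1, 2))) ≈ 25.471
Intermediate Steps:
Function('N')(y, W) = Add(Mul(Rational(-4, 9), W), Mul(Rational(4, 9), y)) (Function('N')(y, W) = Mul(-4, Mul(Add(W, Mul(-1, y)), Pow(9, -1))) = Mul(-4, Mul(Add(W, Mul(-1, y)), Rational(1, 9))) = Mul(-4, Add(Mul(Rational(-1, 9), y), Mul(Rational(1, 9), W))) = Add(Mul(Rational(-4, 9), W), Mul(Rational(4, 9), y)))
Pow(Add(647, Function('N')(-20, -24)), Rational(1, 2)) = Pow(Add(647, Add(Mul(Rational(-4, 9), -24), Mul(Rational(4, 9), -20))), Rational(1, 2)) = Pow(Add(647, Add(Rational(32, 3), Rational(-80, 9))), Rational(1, 2)) = Pow(Add(647, Rational(16, 9)), Rational(1, 2)) = Pow(Rational(5839, 9), Rational(1, 2)) = Mul(Rational(1, 3), Pow(5839, Rational(1, 2)))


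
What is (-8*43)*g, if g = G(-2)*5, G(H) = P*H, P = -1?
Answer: -3440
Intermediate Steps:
G(H) = -H
g = 10 (g = -1*(-2)*5 = 2*5 = 10)
(-8*43)*g = -8*43*10 = -344*10 = -3440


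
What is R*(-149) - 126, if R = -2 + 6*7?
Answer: -6086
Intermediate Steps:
R = 40 (R = -2 + 42 = 40)
R*(-149) - 126 = 40*(-149) - 126 = -5960 - 126 = -6086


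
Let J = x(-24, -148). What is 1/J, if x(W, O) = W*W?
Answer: 1/576 ≈ 0.0017361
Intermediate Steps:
x(W, O) = W²
J = 576 (J = (-24)² = 576)
1/J = 1/576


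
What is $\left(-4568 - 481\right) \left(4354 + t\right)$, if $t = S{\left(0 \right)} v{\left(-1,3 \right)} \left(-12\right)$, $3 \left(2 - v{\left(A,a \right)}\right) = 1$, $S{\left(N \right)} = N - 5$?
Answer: $-22488246$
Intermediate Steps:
$S{\left(N \right)} = -5 + N$
$v{\left(A,a \right)} = \frac{5}{3}$ ($v{\left(A,a \right)} = 2 - \frac{1}{3} = \frac{5}{3}$)
$t = 100$ ($t = \left(-5 + 0\right) \frac{5}{3} \left(-12\right) = \left(-5\right) \frac{5}{3} \left(-12\right) = \left(- \frac{25}{3}\right) \left(-12\right) = 100$)
$\left(-4568 - 481\right) \left(4354 + t\right) = \left(-4568 - 481\right) \left(4354 + 100\right) = \left(-5049\right) 4454 = -22488246$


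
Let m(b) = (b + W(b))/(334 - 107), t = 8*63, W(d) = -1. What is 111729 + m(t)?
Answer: 25362986/227 ≈ 1.1173e+5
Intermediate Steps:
t = 504
m(b) = -1/227 + b/227 (m(b) = (b - 1)/(334 - 107) = (-1 + b)/227 = (-1 + b)*(1/227) = -1/227 + b/227)
111729 + m(t) = 111729 + (-1/227 + (1/227)*504) = 111729 + (-1/227 + 504/227) = 111729 + 503/227 = 25362986/227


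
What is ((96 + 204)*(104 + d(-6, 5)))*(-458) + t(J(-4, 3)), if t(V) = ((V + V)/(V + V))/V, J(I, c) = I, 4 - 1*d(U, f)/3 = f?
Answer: -55509601/4 ≈ -1.3877e+7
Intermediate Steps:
d(U, f) = 12 - 3*f
t(V) = 1/V (t(V) = ((2*V)/((2*V)))/V = ((2*V)*(1/(2*V)))/V = 1/V)
((96 + 204)*(104 + d(-6, 5)))*(-458) + t(J(-4, 3)) = ((96 + 204)*(104 + (12 - 3*5)))*(-458) + 1/(-4) = (300*(104 + (12 - 15)))*(-458) - ¼ = (300*(104 - 3))*(-458) - ¼ = (300*101)*(-458) - ¼ = 30300*(-458) - ¼ = -13877400 - ¼ = -55509601/4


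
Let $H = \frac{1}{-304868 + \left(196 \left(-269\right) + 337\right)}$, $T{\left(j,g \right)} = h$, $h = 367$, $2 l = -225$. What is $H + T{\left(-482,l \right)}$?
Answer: $\frac{131112584}{357255} \approx 367.0$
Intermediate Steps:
$l = - \frac{225}{2}$ ($l = \frac{1}{2} \left(-225\right) = - \frac{225}{2} \approx -112.5$)
$T{\left(j,g \right)} = 367$
$H = - \frac{1}{357255}$ ($H = \frac{1}{-304868 + \left(-52724 + 337\right)} = \frac{1}{-304868 - 52387} = \frac{1}{-357255} = - \frac{1}{357255} \approx -2.7991 \cdot 10^{-6}$)
$H + T{\left(-482,l \right)} = - \frac{1}{357255} + 367 = \frac{131112584}{357255}$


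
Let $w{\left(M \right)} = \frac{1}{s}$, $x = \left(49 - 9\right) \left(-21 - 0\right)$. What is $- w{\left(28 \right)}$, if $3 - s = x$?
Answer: $- \frac{1}{843} \approx -0.0011862$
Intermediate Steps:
$x = -840$ ($x = 40 \left(-21 + 0\right) = 40 \left(-21\right) = -840$)
$s = 843$ ($s = 3 - -840 = 3 + 840 = 843$)
$w{\left(M \right)} = \frac{1}{843}$
$- w{\left(28 \right)} = \left(-1\right) \frac{1}{843} = - \frac{1}{843}$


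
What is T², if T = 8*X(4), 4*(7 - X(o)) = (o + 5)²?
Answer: 11236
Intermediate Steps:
X(o) = 7 - (5 + o)²/4 (X(o) = 7 - (o + 5)²/4 = 7 - (5 + o)²/4)
T = -106 (T = 8*(7 - (5 + 4)²/4) = 8*(7 - ¼*9²) = 8*(7 - ¼*81) = 8*(7 - 81/4) = 8*(-53/4) = -106)
T² = (-106)² = 11236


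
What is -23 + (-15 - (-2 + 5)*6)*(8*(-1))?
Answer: 241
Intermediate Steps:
-23 + (-15 - (-2 + 5)*6)*(8*(-1)) = -23 + (-15 - 3*6)*(-8) = -23 + (-15 - 1*18)*(-8) = -23 + (-15 - 18)*(-8) = -23 - 33*(-8) = -23 + 264 = 241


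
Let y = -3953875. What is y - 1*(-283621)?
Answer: -3670254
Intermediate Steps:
y - 1*(-283621) = -3953875 - 1*(-283621) = -3953875 + 283621 = -3670254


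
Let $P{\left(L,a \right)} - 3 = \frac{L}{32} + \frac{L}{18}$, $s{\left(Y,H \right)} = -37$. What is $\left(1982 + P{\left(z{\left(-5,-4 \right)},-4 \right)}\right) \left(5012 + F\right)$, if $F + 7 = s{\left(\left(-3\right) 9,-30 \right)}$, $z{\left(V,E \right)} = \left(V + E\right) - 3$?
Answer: $9856305$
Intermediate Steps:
$z{\left(V,E \right)} = -3 + E + V$ ($z{\left(V,E \right)} = \left(E + V\right) - 3 = -3 + E + V$)
$P{\left(L,a \right)} = 3 + \frac{25 L}{288}$ ($P{\left(L,a \right)} = 3 + \left(\frac{L}{32} + \frac{L}{18}\right) = 3 + \frac{25 L}{288}$)
$F = -44$ ($F = -7 - 37 = -44$)
$\left(1982 + P{\left(z{\left(-5,-4 \right)},-4 \right)}\right) \left(5012 + F\right) = \left(1982 + \left(3 + \frac{25 \left(-3 - 4 - 5\right)}{288}\right)\right) \left(5012 - 44\right) = \left(1982 + \left(3 + \frac{25}{288} \left(-12\right)\right)\right) 4968 = \left(1982 + \left(3 - \frac{25}{24}\right)\right) 4968 = \left(1982 + \frac{47}{24}\right) 4968 = \frac{47615}{24} \cdot 4968 = 9856305$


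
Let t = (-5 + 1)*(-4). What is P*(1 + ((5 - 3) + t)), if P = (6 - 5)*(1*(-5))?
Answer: -95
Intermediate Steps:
t = 16 (t = -4*(-4) = 16)
P = -5 (P = 1*(-5) = -5)
P*(1 + ((5 - 3) + t)) = -5*(1 + ((5 - 3) + 16)) = -5*(1 + (2 + 16)) = -5*(1 + 18) = -5*19 = -95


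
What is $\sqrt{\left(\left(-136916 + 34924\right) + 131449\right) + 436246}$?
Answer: $\sqrt{465703} \approx 682.42$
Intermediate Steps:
$\sqrt{\left(\left(-136916 + 34924\right) + 131449\right) + 436246} = \sqrt{\left(-101992 + 131449\right) + 436246} = \sqrt{29457 + 436246} = \sqrt{465703}$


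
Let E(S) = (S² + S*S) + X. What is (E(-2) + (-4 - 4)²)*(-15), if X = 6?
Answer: -1170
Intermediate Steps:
E(S) = 6 + 2*S² (E(S) = (S² + S*S) + 6 = (S² + S²) + 6 = 2*S² + 6 = 6 + 2*S²)
(E(-2) + (-4 - 4)²)*(-15) = ((6 + 2*(-2)²) + (-4 - 4)²)*(-15) = ((6 + 2*4) + (-8)²)*(-15) = ((6 + 8) + 64)*(-15) = (14 + 64)*(-15) = 78*(-15) = -1170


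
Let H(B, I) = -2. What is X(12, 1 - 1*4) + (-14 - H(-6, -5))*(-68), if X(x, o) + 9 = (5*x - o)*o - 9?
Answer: 609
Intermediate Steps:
X(x, o) = -18 + o*(-o + 5*x) (X(x, o) = -9 + ((5*x - o)*o - 9) = -9 + ((-o + 5*x)*o - 9) = -9 + (o*(-o + 5*x) - 9) = -9 + (-9 + o*(-o + 5*x)) = -18 + o*(-o + 5*x))
X(12, 1 - 1*4) + (-14 - H(-6, -5))*(-68) = (-18 - (1 - 1*4)² + 5*(1 - 1*4)*12) + (-14 - 1*(-2))*(-68) = (-18 - (1 - 4)² + 5*(1 - 4)*12) + (-14 + 2)*(-68) = (-18 - 1*(-3)² + 5*(-3)*12) - 12*(-68) = (-18 - 1*9 - 180) + 816 = (-18 - 9 - 180) + 816 = -207 + 816 = 609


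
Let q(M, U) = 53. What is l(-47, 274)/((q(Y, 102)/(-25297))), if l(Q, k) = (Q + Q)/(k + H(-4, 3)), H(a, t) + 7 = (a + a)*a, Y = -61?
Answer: 2377918/15847 ≈ 150.05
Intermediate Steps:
H(a, t) = -7 + 2*a**2 (H(a, t) = -7 + (a + a)*a = -7 + (2*a)*a = -7 + 2*a**2)
l(Q, k) = 2*Q/(25 + k) (l(Q, k) = (Q + Q)/(k + (-7 + 2*(-4)**2)) = (2*Q)/(k + (-7 + 2*16)) = (2*Q)/(k + (-7 + 32)) = (2*Q)/(k + 25) = (2*Q)/(25 + k) = 2*Q/(25 + k))
l(-47, 274)/((q(Y, 102)/(-25297))) = (2*(-47)/(25 + 274))/((53/(-25297))) = (2*(-47)/299)/((53*(-1/25297))) = (2*(-47)*(1/299))/(-53/25297) = -94/299*(-25297/53) = 2377918/15847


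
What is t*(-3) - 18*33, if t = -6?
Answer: -576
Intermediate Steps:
t*(-3) - 18*33 = -6*(-3) - 18*33 = 18 - 594 = -576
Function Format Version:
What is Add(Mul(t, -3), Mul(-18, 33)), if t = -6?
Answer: -576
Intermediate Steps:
Add(Mul(t, -3), Mul(-18, 33)) = Add(Mul(-6, -3), Mul(-18, 33)) = Add(18, -594) = -576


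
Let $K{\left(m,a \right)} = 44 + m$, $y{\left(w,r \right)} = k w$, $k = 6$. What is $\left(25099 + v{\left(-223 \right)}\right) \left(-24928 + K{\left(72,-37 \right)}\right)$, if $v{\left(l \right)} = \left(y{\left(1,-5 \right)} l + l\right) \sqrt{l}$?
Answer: $-622756388 + 38731532 i \sqrt{223} \approx -6.2276 \cdot 10^{8} + 5.7838 \cdot 10^{8} i$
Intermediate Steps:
$y{\left(w,r \right)} = 6 w$
$v{\left(l \right)} = 7 l^{\frac{3}{2}}$ ($v{\left(l \right)} = \left(6 \cdot 1 l + l\right) \sqrt{l} = \left(6 l + l\right) \sqrt{l} = 7 l \sqrt{l} = 7 l^{\frac{3}{2}}$)
$\left(25099 + v{\left(-223 \right)}\right) \left(-24928 + K{\left(72,-37 \right)}\right) = \left(25099 + 7 \left(-223\right)^{\frac{3}{2}}\right) \left(-24928 + \left(44 + 72\right)\right) = \left(25099 + 7 \left(- 223 i \sqrt{223}\right)\right) \left(-24928 + 116\right) = \left(25099 - 1561 i \sqrt{223}\right) \left(-24812\right) = -622756388 + 38731532 i \sqrt{223}$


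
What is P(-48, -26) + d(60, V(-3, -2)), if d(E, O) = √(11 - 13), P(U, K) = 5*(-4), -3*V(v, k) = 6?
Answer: -20 + I*√2 ≈ -20.0 + 1.4142*I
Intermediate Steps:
V(v, k) = -2 (V(v, k) = -⅓*6 = -2)
P(U, K) = -20
d(E, O) = I*√2 (d(E, O) = √(-2) = I*√2)
P(-48, -26) + d(60, V(-3, -2)) = -20 + I*√2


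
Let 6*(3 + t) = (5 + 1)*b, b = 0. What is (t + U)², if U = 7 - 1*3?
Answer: 1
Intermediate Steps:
t = -3 (t = -3 + ((5 + 1)*0)/6 = -3 + (6*0)/6 = -3 + (⅙)*0 = -3 + 0 = -3)
U = 4 (U = 7 - 3 = 4)
(t + U)² = (-3 + 4)² = 1² = 1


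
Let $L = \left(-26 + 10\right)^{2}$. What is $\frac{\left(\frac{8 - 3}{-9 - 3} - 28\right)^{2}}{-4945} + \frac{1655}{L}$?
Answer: $\frac{71795279}{11393280} \approx 6.3015$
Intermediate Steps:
$L = 256$ ($L = \left(-16\right)^{2} = 256$)
$\frac{\left(\frac{8 - 3}{-9 - 3} - 28\right)^{2}}{-4945} + \frac{1655}{L} = \frac{\left(\frac{8 - 3}{-9 - 3} - 28\right)^{2}}{-4945} + \frac{1655}{256} = \left(\frac{5}{-12} - 28\right)^{2} \left(- \frac{1}{4945}\right) + 1655 \cdot \frac{1}{256} = \left(5 \left(- \frac{1}{12}\right) - 28\right)^{2} \left(- \frac{1}{4945}\right) + \frac{1655}{256} = \left(- \frac{5}{12} - 28\right)^{2} \left(- \frac{1}{4945}\right) + \frac{1655}{256} = \left(- \frac{341}{12}\right)^{2} \left(- \frac{1}{4945}\right) + \frac{1655}{256} = \frac{116281}{144} \left(- \frac{1}{4945}\right) + \frac{1655}{256} = - \frac{116281}{712080} + \frac{1655}{256} = \frac{71795279}{11393280}$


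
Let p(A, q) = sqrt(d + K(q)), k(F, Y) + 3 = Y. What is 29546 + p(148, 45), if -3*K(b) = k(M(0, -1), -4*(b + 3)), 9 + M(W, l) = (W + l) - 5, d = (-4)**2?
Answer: 29555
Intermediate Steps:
d = 16
M(W, l) = -14 + W + l (M(W, l) = -9 + ((W + l) - 5) = -9 + (-5 + W + l) = -14 + W + l)
k(F, Y) = -3 + Y
K(b) = 5 + 4*b/3 (K(b) = -(-3 - 4*(b + 3))/3 = -(-3 - 4*(3 + b))/3 = -(-3 + (-12 - 4*b))/3 = -(-15 - 4*b)/3 = 5 + 4*b/3)
p(A, q) = sqrt(21 + 4*q/3) (p(A, q) = sqrt(16 + (5 + 4*q/3)) = sqrt(21 + 4*q/3))
29546 + p(148, 45) = 29546 + sqrt(189 + 12*45)/3 = 29546 + sqrt(189 + 540)/3 = 29546 + sqrt(729)/3 = 29546 + (1/3)*27 = 29546 + 9 = 29555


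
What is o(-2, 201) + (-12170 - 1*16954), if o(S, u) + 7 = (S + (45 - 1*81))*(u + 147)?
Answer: -42355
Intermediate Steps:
o(S, u) = -7 + (-36 + S)*(147 + u) (o(S, u) = -7 + (S + (45 - 1*81))*(u + 147) = -7 + (S + (45 - 81))*(147 + u) = -7 + (S - 36)*(147 + u) = -7 + (-36 + S)*(147 + u))
o(-2, 201) + (-12170 - 1*16954) = (-5299 - 36*201 + 147*(-2) - 2*201) + (-12170 - 1*16954) = (-5299 - 7236 - 294 - 402) + (-12170 - 16954) = -13231 - 29124 = -42355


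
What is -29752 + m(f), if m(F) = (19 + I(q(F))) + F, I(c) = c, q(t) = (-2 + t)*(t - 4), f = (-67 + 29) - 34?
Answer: -24181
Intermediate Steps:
f = -72 (f = -38 - 34 = -72)
q(t) = (-4 + t)*(-2 + t) (q(t) = (-2 + t)*(-4 + t) = (-4 + t)*(-2 + t))
m(F) = 27 + F**2 - 5*F (m(F) = (19 + (8 + F**2 - 6*F)) + F = (27 + F**2 - 6*F) + F = 27 + F**2 - 5*F)
-29752 + m(f) = -29752 + (27 + (-72)**2 - 5*(-72)) = -29752 + (27 + 5184 + 360) = -29752 + 5571 = -24181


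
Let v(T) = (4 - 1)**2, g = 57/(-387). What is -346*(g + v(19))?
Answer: -395132/129 ≈ -3063.0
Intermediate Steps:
g = -19/129 (g = 57*(-1/387) = -19/129 ≈ -0.14729)
v(T) = 9 (v(T) = 3**2 = 9)
-346*(g + v(19)) = -346*(-19/129 + 9) = -346*1142/129 = -395132/129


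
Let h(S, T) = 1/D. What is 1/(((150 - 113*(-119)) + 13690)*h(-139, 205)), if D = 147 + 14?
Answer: 161/27287 ≈ 0.0059002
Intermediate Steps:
D = 161
h(S, T) = 1/161
1/(((150 - 113*(-119)) + 13690)*h(-139, 205)) = 1/(((150 - 113*(-119)) + 13690)*(1/161)) = 161/((150 + 13447) + 13690) = 161/(13597 + 13690) = 161/27287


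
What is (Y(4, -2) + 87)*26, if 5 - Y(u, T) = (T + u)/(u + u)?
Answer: 4771/2 ≈ 2385.5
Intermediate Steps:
Y(u, T) = 5 - (T + u)/(2*u) (Y(u, T) = 5 - (T + u)/(u + u) = 5 - (T + u)/(2*u))
(Y(4, -2) + 87)*26 = ((1/2)*(-1*(-2) + 9*4)/4 + 87)*26 = ((1/2)*(1/4)*(2 + 36) + 87)*26 = ((1/2)*(1/4)*38 + 87)*26 = (19/4 + 87)*26 = (367/4)*26 = 4771/2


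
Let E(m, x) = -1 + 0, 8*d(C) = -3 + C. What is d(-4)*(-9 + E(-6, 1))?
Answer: 35/4 ≈ 8.7500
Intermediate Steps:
d(C) = -3/8 + C/8 (d(C) = (-3 + C)/8 = -3/8 + C/8)
E(m, x) = -1
d(-4)*(-9 + E(-6, 1)) = (-3/8 + (1/8)*(-4))*(-9 - 1) = (-3/8 - 1/2)*(-10) = -7/8*(-10) = 35/4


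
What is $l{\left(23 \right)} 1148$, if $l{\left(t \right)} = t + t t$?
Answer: $633696$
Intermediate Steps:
$l{\left(t \right)} = t + t^{2}$
$l{\left(23 \right)} 1148 = 23 \left(1 + 23\right) 1148 = 23 \cdot 24 \cdot 1148 = 552 \cdot 1148 = 633696$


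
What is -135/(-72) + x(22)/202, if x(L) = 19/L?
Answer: 16703/8888 ≈ 1.8793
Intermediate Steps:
-135/(-72) + x(22)/202 = -135/(-72) + (19/22)/202 = -135*(-1/72) + (19*(1/22))*(1/202) = 15/8 + (19/22)*(1/202) = 15/8 + 19/4444 = 16703/8888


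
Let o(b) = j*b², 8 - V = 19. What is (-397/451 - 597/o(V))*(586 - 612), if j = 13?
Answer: 162496/4961 ≈ 32.755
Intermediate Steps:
V = -11 (V = 8 - 1*19 = 8 - 19 = -11)
o(b) = 13*b²
(-397/451 - 597/o(V))*(586 - 612) = (-397/451 - 597/(13*(-11)²))*(586 - 612) = (-397*1/451 - 597/(13*121))*(-26) = (-397/451 - 597/1573)*(-26) = -81248/64493*(-26) = 162496/4961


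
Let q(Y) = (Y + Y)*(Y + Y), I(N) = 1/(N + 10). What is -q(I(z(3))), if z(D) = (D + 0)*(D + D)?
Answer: -1/196 ≈ -0.0051020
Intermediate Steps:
z(D) = 2*D² (z(D) = D*(2*D) = 2*D²)
I(N) = 1/(10 + N)
q(Y) = 4*Y² (q(Y) = (2*Y)*(2*Y) = 4*Y²)
-q(I(z(3))) = -4*(1/(10 + 2*3²))² = -4*(1/(10 + 2*9))² = -4*(1/(10 + 18))² = -4*(1/28)² = -4/784 = -1*1/196 = -1/196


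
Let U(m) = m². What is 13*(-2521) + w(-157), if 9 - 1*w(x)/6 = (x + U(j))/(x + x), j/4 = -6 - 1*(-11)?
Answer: -5136154/157 ≈ -32714.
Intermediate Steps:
j = 20 (j = 4*(-6 - 1*(-11)) = 4*(-6 + 11) = 4*5 = 20)
w(x) = 54 - 3*(400 + x)/x (w(x) = 54 - 6*(x + 20²)/(x + x) = 54 - 6*(x + 400)/(2*x) = 54 - 6*(400 + x)*1/(2*x) = 54 - 3*(400 + x)/x)
13*(-2521) + w(-157) = 13*(-2521) + (51 - 1200/(-157)) = -32773 + (51 - 1200*(-1/157)) = -32773 + (51 + 1200/157) = -32773 + 9207/157 = -5136154/157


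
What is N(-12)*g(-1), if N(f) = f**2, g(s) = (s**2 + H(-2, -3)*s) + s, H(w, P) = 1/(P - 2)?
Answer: 144/5 ≈ 28.800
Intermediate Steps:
H(w, P) = 1/(-2 + P)
g(s) = s**2 + 4*s/5 (g(s) = (s**2 + s/(-2 - 3)) + s = (s**2 + s/(-5)) + s = (s**2 - s/5) + s = s**2 + 4*s/5)
N(-12)*g(-1) = (-12)**2*((1/5)*(-1)*(4 + 5*(-1))) = 144*((1/5)*(-1)*(4 - 5)) = 144*((1/5)*(-1)*(-1)) = 144*(1/5) = 144/5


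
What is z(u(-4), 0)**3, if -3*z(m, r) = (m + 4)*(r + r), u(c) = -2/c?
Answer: 0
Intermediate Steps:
z(m, r) = -2*r*(4 + m)/3 (z(m, r) = -(m + 4)*(r + r)/3 = -(4 + m)*2*r/3 = -2*r*(4 + m)/3)
z(u(-4), 0)**3 = (-2/3*0*(4 - 2/(-4)))**3 = (-2/3*0*(4 - 2*(-1/4)))**3 = (-2/3*0*(4 + 1/2))**3 = (-2/3*0*9/2)**3 = 0**3 = 0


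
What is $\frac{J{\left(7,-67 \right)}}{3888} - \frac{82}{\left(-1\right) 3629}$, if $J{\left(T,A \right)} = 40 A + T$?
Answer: $- \frac{38607}{58064} \approx -0.6649$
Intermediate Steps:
$J{\left(T,A \right)} = T + 40 A$
$\frac{J{\left(7,-67 \right)}}{3888} - \frac{82}{\left(-1\right) 3629} = \frac{7 + 40 \left(-67\right)}{3888} - \frac{82}{\left(-1\right) 3629} = \left(7 - 2680\right) \frac{1}{3888} - \frac{82}{-3629} = \left(-2673\right) \frac{1}{3888} - - \frac{82}{3629} = - \frac{11}{16} + \frac{82}{3629} = - \frac{38607}{58064}$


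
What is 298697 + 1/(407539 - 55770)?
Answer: 105072344994/351769 ≈ 2.9870e+5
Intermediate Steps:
298697 + 1/(407539 - 55770) = 298697 + 1/351769 = 105072344994/351769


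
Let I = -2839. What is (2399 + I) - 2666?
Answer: -3106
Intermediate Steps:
(2399 + I) - 2666 = (2399 - 2839) - 2666 = -440 - 2666 = -3106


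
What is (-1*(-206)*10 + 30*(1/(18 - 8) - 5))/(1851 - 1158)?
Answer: 1913/693 ≈ 2.7605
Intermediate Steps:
(-1*(-206)*10 + 30*(1/(18 - 8) - 5))/(1851 - 1158) = (206*10 + 30*(1/10 - 5))/693 = (2060 + 30*(⅒ - 5))*(1/693) = (2060 + 30*(-49/10))*(1/693) = (2060 - 147)*(1/693) = 1913*(1/693) = 1913/693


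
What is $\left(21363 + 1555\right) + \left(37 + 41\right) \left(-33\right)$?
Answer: $20344$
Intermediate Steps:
$\left(21363 + 1555\right) + \left(37 + 41\right) \left(-33\right) = 22918 + 78 \left(-33\right) = 22918 - 2574 = 20344$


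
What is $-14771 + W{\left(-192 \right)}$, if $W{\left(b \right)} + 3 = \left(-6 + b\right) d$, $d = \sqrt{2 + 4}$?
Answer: $-14774 - 198 \sqrt{6} \approx -15259.0$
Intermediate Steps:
$d = \sqrt{6} \approx 2.4495$
$W{\left(b \right)} = -3 + \sqrt{6} \left(-6 + b\right)$ ($W{\left(b \right)} = -3 + \left(-6 + b\right) \sqrt{6} = -3 + \sqrt{6} \left(-6 + b\right)$)
$-14771 + W{\left(-192 \right)} = -14771 - \left(3 + 198 \sqrt{6}\right) = -14774 - 198 \sqrt{6}$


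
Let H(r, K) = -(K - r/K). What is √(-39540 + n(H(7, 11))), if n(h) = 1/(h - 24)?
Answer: I*√627737502/126 ≈ 198.85*I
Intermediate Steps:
H(r, K) = -K + r/K (H(r, K) = -(K - r/K) = -K + r/K)
n(h) = 1/(-24 + h)
√(-39540 + n(H(7, 11))) = √(-39540 + 1/(-24 + (-1*11 + 7/11))) = √(-39540 + 1/(-24 + (-11 + 7*(1/11)))) = √(-39540 + 1/(-24 + (-11 + 7/11))) = √(-39540 + 1/(-24 - 114/11)) = √(-39540 + 1/(-378/11)) = √(-39540 - 11/378) = √(-14946131/378) = I*√627737502/126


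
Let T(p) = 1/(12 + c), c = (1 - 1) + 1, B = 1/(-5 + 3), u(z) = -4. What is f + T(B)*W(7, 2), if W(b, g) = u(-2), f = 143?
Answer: 1855/13 ≈ 142.69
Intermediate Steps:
B = -½ (B = 1/(-2) = -½ ≈ -0.50000)
c = 1 (c = 0 + 1 = 1)
W(b, g) = -4
T(p) = 1/13 (T(p) = 1/(12 + 1) = 1/13)
f + T(B)*W(7, 2) = 143 + (1/13)*(-4) = 143 - 4/13 = 1855/13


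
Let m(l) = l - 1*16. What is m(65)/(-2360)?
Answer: -49/2360 ≈ -0.020763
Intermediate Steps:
m(l) = -16 + l (m(l) = l - 16 = -16 + l)
m(65)/(-2360) = (-16 + 65)/(-2360) = 49*(-1/2360) = -49/2360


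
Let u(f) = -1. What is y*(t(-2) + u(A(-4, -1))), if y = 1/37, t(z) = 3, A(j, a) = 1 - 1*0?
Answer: 2/37 ≈ 0.054054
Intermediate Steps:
A(j, a) = 1 (A(j, a) = 1 + 0 = 1)
y = 1/37 ≈ 0.027027
y*(t(-2) + u(A(-4, -1))) = (3 - 1)/37 = (1/37)*2 = 2/37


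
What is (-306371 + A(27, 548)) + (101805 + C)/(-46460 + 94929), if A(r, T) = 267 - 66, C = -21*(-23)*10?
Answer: -14839647095/48469 ≈ -3.0617e+5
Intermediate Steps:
C = 4830 (C = 483*10 = 4830)
A(r, T) = 201
(-306371 + A(27, 548)) + (101805 + C)/(-46460 + 94929) = (-306371 + 201) + (101805 + 4830)/(-46460 + 94929) = -306170 + 106635/48469 = -14839647095/48469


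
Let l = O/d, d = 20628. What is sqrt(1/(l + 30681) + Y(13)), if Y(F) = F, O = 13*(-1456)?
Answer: sqrt(325425625107237970)/158217185 ≈ 3.6056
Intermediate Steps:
O = -18928
l = -4732/5157 (l = -18928/20628 = -18928*1/20628 = -4732/5157 ≈ -0.91759)
sqrt(1/(l + 30681) + Y(13)) = sqrt(1/(-4732/5157 + 30681) + 13) = sqrt(1/(158217185/5157) + 13) = sqrt(5157/158217185 + 13) = sqrt(2056828562/158217185) = sqrt(325425625107237970)/158217185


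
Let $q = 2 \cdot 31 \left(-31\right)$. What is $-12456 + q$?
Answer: $-14378$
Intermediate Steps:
$q = -1922$ ($q = 62 \left(-31\right) = -1922$)
$-12456 + q = -12456 - 1922 = -14378$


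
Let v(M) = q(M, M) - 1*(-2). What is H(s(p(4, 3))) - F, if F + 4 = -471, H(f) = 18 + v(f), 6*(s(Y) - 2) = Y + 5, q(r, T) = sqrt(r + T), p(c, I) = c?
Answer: 495 + sqrt(7) ≈ 497.65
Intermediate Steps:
q(r, T) = sqrt(T + r)
s(Y) = 17/6 + Y/6 (s(Y) = 2 + (Y + 5)/6 = 2 + (5 + Y)/6 = 2 + (5/6 + Y/6) = 17/6 + Y/6)
v(M) = 2 + sqrt(2)*sqrt(M) (v(M) = sqrt(M + M) - 1*(-2) = sqrt(2*M) + 2 = sqrt(2)*sqrt(M) + 2 = 2 + sqrt(2)*sqrt(M))
H(f) = 20 + sqrt(2)*sqrt(f) (H(f) = 18 + (2 + sqrt(2)*sqrt(f)) = 20 + sqrt(2)*sqrt(f))
F = -475 (F = -4 - 471 = -475)
H(s(p(4, 3))) - F = (20 + sqrt(2)*sqrt(17/6 + (1/6)*4)) - 1*(-475) = (20 + sqrt(2)*sqrt(17/6 + 2/3)) + 475 = (20 + sqrt(2)*sqrt(7/2)) + 475 = (20 + sqrt(2)*(sqrt(14)/2)) + 475 = (20 + sqrt(7)) + 475 = 495 + sqrt(7)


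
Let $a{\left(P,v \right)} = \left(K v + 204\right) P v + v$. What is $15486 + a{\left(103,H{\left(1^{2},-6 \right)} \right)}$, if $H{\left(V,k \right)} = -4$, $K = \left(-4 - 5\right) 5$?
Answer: $-142726$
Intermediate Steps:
$K = -45$ ($K = \left(-9\right) 5 = -45$)
$a{\left(P,v \right)} = v + P v \left(204 - 45 v\right)$ ($a{\left(P,v \right)} = \left(- 45 v + 204\right) P v + v = \left(204 - 45 v\right) P v + v = P \left(204 - 45 v\right) v + v = P v \left(204 - 45 v\right) + v = v + P v \left(204 - 45 v\right)$)
$15486 + a{\left(103,H{\left(1^{2},-6 \right)} \right)} = 15486 - 4 \left(1 + 204 \cdot 103 - 4635 \left(-4\right)\right) = 15486 - 4 \left(1 + 21012 + 18540\right) = 15486 - 158212 = -142726$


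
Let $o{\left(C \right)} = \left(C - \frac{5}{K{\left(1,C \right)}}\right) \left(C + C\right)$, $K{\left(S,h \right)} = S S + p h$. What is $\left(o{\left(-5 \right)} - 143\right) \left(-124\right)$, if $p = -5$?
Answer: $\frac{146816}{13} \approx 11294.0$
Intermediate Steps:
$K{\left(S,h \right)} = S^{2} - 5 h$ ($K{\left(S,h \right)} = S S - 5 h = S^{2} - 5 h$)
$o{\left(C \right)} = 2 C \left(C - \frac{5}{1 - 5 C}\right)$ ($o{\left(C \right)} = \left(C - \frac{5}{1^{2} - 5 C}\right) \left(C + C\right) = \left(C - \frac{5}{1 - 5 C}\right) 2 C = 2 C \left(C - \frac{5}{1 - 5 C}\right)$)
$\left(o{\left(-5 \right)} - 143\right) \left(-124\right) = \left(2 \left(-5\right) \frac{1}{1 - -25} \left(-5 - 5 \left(1 - -25\right)\right) - 143\right) \left(-124\right) = \left(2 \left(-5\right) \frac{1}{1 + 25} \left(-5 - 5 \left(1 + 25\right)\right) - 143\right) \left(-124\right) = \left(2 \left(-5\right) \frac{1}{26} \left(-5 - 130\right) - 143\right) \left(-124\right) = \left(2 \left(-5\right) \frac{1}{26} \left(-135\right) - 143\right) \left(-124\right) = \left(\frac{675}{13} - 143\right) \left(-124\right) = \left(- \frac{1184}{13}\right) \left(-124\right) = \frac{146816}{13}$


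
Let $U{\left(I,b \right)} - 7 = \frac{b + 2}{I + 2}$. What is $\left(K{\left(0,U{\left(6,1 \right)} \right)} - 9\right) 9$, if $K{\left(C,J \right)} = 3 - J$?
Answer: $- \frac{963}{8} \approx -120.38$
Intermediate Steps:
$U{\left(I,b \right)} = 7 + \frac{2 + b}{2 + I}$ ($U{\left(I,b \right)} = 7 + \frac{b + 2}{I + 2} = 7 + \frac{2 + b}{2 + I}$)
$\left(K{\left(0,U{\left(6,1 \right)} \right)} - 9\right) 9 = \left(\left(3 - \frac{16 + 1 + 7 \cdot 6}{2 + 6}\right) - 9\right) 9 = \left(\left(3 - \frac{16 + 1 + 42}{8}\right) - 9\right) 9 = \left(\left(3 - \frac{1}{8} \cdot 59\right) - 9\right) 9 = \left(\left(3 - \frac{59}{8}\right) - 9\right) 9 = \left(- \frac{35}{8} - 9\right) 9 = \left(- \frac{107}{8}\right) 9 = - \frac{963}{8}$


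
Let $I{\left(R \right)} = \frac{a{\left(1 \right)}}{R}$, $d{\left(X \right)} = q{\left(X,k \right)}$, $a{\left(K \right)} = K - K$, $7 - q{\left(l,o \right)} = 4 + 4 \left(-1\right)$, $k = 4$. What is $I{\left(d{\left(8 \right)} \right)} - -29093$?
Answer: $29093$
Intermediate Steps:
$q{\left(l,o \right)} = 7$ ($q{\left(l,o \right)} = 7 - \left(4 + 4 \left(-1\right)\right) = 7 - \left(4 - 4\right) = 7 - 0 = 7 + 0 = 7$)
$a{\left(K \right)} = 0$
$d{\left(X \right)} = 7$
$I{\left(R \right)} = 0$ ($I{\left(R \right)} = \frac{0}{R} = 0$)
$I{\left(d{\left(8 \right)} \right)} - -29093 = 0 - -29093 = 0 + 29093 = 29093$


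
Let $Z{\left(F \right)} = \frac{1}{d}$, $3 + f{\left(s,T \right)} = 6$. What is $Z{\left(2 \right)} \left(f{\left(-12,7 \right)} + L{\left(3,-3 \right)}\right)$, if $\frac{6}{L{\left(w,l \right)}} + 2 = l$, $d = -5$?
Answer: $- \frac{9}{25} \approx -0.36$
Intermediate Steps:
$f{\left(s,T \right)} = 3$ ($f{\left(s,T \right)} = -3 + 6 = 3$)
$Z{\left(F \right)} = - \frac{1}{5}$ ($Z{\left(F \right)} = \frac{1}{-5} = - \frac{1}{5}$)
$L{\left(w,l \right)} = \frac{6}{-2 + l}$
$Z{\left(2 \right)} \left(f{\left(-12,7 \right)} + L{\left(3,-3 \right)}\right) = - \frac{3 + \frac{6}{-2 - 3}}{5} = - \frac{3 + \frac{6}{-5}}{5} = - \frac{3 + 6 \left(- \frac{1}{5}\right)}{5} = - \frac{3 - \frac{6}{5}}{5} = \left(- \frac{1}{5}\right) \frac{9}{5} = - \frac{9}{25}$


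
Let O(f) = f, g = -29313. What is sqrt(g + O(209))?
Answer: 4*I*sqrt(1819) ≈ 170.6*I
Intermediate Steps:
sqrt(g + O(209)) = sqrt(-29313 + 209) = sqrt(-29104) = 4*I*sqrt(1819)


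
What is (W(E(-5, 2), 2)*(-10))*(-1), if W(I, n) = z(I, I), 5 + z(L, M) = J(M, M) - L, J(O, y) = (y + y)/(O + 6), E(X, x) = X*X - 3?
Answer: -1780/7 ≈ -254.29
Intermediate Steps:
E(X, x) = -3 + X**2 (E(X, x) = X**2 - 3 = -3 + X**2)
J(O, y) = 2*y/(6 + O) (J(O, y) = (2*y)/(6 + O) = 2*y/(6 + O))
z(L, M) = -5 - L + 2*M/(6 + M) (z(L, M) = -5 + (2*M/(6 + M) - L) = -5 + (-L + 2*M/(6 + M)) = -5 - L + 2*M/(6 + M))
W(I, n) = (2*I - (5 + I)*(6 + I))/(6 + I)
(W(E(-5, 2), 2)*(-10))*(-1) = (((-30 - (-3 + (-5)**2)**2 - 9*(-3 + (-5)**2))/(6 + (-3 + (-5)**2)))*(-10))*(-1) = (((-30 - (-3 + 25)**2 - 9*(-3 + 25))/(6 + (-3 + 25)))*(-10))*(-1) = (((-30 - 1*22**2 - 9*22)/(6 + 22))*(-10))*(-1) = (((-30 - 1*484 - 198)/28)*(-10))*(-1) = (((-30 - 484 - 198)/28)*(-10))*(-1) = (((1/28)*(-712))*(-10))*(-1) = -178/7*(-10)*(-1) = (1780/7)*(-1) = -1780/7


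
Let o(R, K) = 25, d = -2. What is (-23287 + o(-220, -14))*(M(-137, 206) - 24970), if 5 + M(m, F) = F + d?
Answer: 576223002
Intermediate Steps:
M(m, F) = -7 + F (M(m, F) = -5 + (F - 2) = -5 + (-2 + F) = -7 + F)
(-23287 + o(-220, -14))*(M(-137, 206) - 24970) = (-23287 + 25)*((-7 + 206) - 24970) = -23262*(199 - 24970) = -23262*(-24771) = 576223002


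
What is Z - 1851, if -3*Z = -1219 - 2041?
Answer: -2293/3 ≈ -764.33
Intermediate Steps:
Z = 3260/3 (Z = -(-1219 - 2041)/3 = -⅓*(-3260) = 3260/3 ≈ 1086.7)
Z - 1851 = 3260/3 - 1851 = -2293/3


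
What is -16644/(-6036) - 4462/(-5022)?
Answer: 4604950/1263033 ≈ 3.6459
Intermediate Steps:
-16644/(-6036) - 4462/(-5022) = -16644*(-1/6036) - 4462*(-1/5022) = 1387/503 + 2231/2511 = 4604950/1263033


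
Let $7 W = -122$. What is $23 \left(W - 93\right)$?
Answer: $- \frac{17779}{7} \approx -2539.9$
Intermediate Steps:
$W = - \frac{122}{7}$ ($W = \frac{1}{7} \left(-122\right) = - \frac{122}{7} \approx -17.429$)
$23 \left(W - 93\right) = 23 \left(- \frac{122}{7} - 93\right) = 23 \left(- \frac{773}{7}\right) = - \frac{17779}{7}$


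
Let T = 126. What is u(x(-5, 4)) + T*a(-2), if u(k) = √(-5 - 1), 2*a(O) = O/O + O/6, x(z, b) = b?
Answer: 42 + I*√6 ≈ 42.0 + 2.4495*I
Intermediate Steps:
a(O) = ½ + O/12 (a(O) = (O/O + O/6)/2 = (1 + O*(⅙))/2 = (1 + O/6)/2 = ½ + O/12)
u(k) = I*√6 (u(k) = √(-6) = I*√6)
u(x(-5, 4)) + T*a(-2) = I*√6 + 126*(½ + (1/12)*(-2)) = I*√6 + 126*(½ - ⅙) = I*√6 + 126*(⅓) = I*√6 + 42 = 42 + I*√6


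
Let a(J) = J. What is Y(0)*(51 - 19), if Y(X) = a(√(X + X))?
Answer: 0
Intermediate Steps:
Y(X) = √2*√X (Y(X) = √(X + X) = √(2*X) = √2*√X)
Y(0)*(51 - 19) = (√2*√0)*(51 - 19) = (√2*0)*32 = 0*32 = 0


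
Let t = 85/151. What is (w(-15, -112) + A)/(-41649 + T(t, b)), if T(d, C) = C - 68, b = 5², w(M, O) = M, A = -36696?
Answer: 36711/41692 ≈ 0.88053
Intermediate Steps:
t = 85/151 (t = 85*(1/151) = 85/151 ≈ 0.56291)
b = 25
T(d, C) = -68 + C
(w(-15, -112) + A)/(-41649 + T(t, b)) = (-15 - 36696)/(-41649 + (-68 + 25)) = -36711/(-41649 - 43) = -36711/(-41692) = -36711*(-1/41692) = 36711/41692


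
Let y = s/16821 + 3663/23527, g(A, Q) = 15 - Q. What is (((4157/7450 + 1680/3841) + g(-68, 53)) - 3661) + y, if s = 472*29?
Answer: -854429919264405829/231112195462350 ≈ -3697.0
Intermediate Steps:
s = 13688
y = 7829651/8076483 (y = 13688/16821 + 3663/23527 = 7829651/8076483 ≈ 0.96944)
(((4157/7450 + 1680/3841) + g(-68, 53)) - 3661) + y = (((4157/7450 + 1680/3841) + (15 - 1*53)) - 3661) + 7829651/8076483 = (((4157*(1/7450) + 1680*(1/3841)) + (15 - 53)) - 3661) + 7829651/8076483 = (((4157/7450 + 1680/3841) - 38) - 3661) + 7829651/8076483 = ((28483037/28615450 - 38) - 3661) + 7829651/8076483 = (-1058904063/28615450 - 3661) + 7829651/8076483 = -105820066513/28615450 + 7829651/8076483 = -854429919264405829/231112195462350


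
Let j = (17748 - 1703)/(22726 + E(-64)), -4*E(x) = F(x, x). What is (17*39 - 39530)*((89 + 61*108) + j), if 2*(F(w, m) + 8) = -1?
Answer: -9438259277659/36365 ≈ -2.5954e+8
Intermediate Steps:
F(w, m) = -17/2 (F(w, m) = -8 + (1/2)*(-1) = -8 - 1/2 = -17/2)
E(x) = 17/8 (E(x) = -1/4*(-17/2) = 17/8)
j = 25672/36365 (j = (17748 - 1703)/(22726 + 17/8) = 16045/(181825/8) = 16045*(8/181825) = 25672/36365 ≈ 0.70595)
(17*39 - 39530)*((89 + 61*108) + j) = (17*39 - 39530)*((89 + 61*108) + 25672/36365) = (663 - 39530)*((89 + 6588) + 25672/36365) = -38867*(6677 + 25672/36365) = -38867*242834777/36365 = -9438259277659/36365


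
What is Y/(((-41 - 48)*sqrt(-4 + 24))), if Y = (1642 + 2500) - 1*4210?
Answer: 34*sqrt(5)/445 ≈ 0.17085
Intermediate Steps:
Y = -68 (Y = 4142 - 4210 = -68)
Y/(((-41 - 48)*sqrt(-4 + 24))) = -68*1/((-41 - 48)*sqrt(-4 + 24)) = -68*(-sqrt(5)/890) = -(-34)*sqrt(5)/445 = 34*sqrt(5)/445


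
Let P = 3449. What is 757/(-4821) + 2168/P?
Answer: 7841035/16627629 ≈ 0.47157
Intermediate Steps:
757/(-4821) + 2168/P = 757/(-4821) + 2168/3449 = 757*(-1/4821) + 2168*(1/3449) = -757/4821 + 2168/3449 = 7841035/16627629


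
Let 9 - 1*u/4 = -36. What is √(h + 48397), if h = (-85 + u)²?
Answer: √57422 ≈ 239.63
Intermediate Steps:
u = 180 (u = 36 - 4*(-36) = 36 + 144 = 180)
h = 9025 (h = (-85 + 180)² = 95² = 9025)
√(h + 48397) = √(9025 + 48397) = √57422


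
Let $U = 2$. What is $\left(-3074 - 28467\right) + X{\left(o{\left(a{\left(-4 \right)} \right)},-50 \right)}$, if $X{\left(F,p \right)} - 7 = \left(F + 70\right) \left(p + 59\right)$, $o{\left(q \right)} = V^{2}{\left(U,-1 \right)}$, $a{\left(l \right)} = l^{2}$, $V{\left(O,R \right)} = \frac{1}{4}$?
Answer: $- \frac{494455}{16} \approx -30903.0$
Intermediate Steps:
$V{\left(O,R \right)} = \frac{1}{4}$
$o{\left(q \right)} = \frac{1}{16}$ ($o{\left(q \right)} = \left(\frac{1}{4}\right)^{2} = \frac{1}{16}$)
$X{\left(F,p \right)} = 7 + \left(59 + p\right) \left(70 + F\right)$ ($X{\left(F,p \right)} = 7 + \left(F + 70\right) \left(p + 59\right) = 7 + \left(70 + F\right) \left(59 + p\right) = 7 + \left(59 + p\right) \left(70 + F\right)$)
$\left(-3074 - 28467\right) + X{\left(o{\left(a{\left(-4 \right)} \right)},-50 \right)} = \left(-3074 - 28467\right) + \left(4137 + 59 \cdot \frac{1}{16} + 70 \left(-50\right) + \frac{1}{16} \left(-50\right)\right) = -31541 + \left(4137 + \frac{59}{16} - 3500 - \frac{25}{8}\right) = -31541 + \frac{10201}{16} = - \frac{494455}{16}$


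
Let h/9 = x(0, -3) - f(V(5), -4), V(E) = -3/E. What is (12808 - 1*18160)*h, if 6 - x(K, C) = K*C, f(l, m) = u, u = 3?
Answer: -144504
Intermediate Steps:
f(l, m) = 3
x(K, C) = 6 - C*K (x(K, C) = 6 - K*C = 6 - C*K)
h = 27 (h = 9*((6 - 1*(-3)*0) - 1*3) = 9*((6 + 0) - 3) = 9*(6 - 3) = 9*3 = 27)
(12808 - 1*18160)*h = (12808 - 1*18160)*27 = (12808 - 18160)*27 = -5352*27 = -144504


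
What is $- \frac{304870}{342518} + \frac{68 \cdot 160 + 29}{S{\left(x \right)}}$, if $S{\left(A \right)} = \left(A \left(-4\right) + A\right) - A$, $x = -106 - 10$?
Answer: $\frac{1797534591}{79464176} \approx 22.621$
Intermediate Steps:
$x = -116$
$S{\left(A \right)} = - 4 A$ ($S{\left(A \right)} = \left(- 4 A + A\right) - A = - 3 A - A = - 4 A$)
$- \frac{304870}{342518} + \frac{68 \cdot 160 + 29}{S{\left(x \right)}} = - \frac{304870}{342518} + \frac{68 \cdot 160 + 29}{\left(-4\right) \left(-116\right)} = \left(-304870\right) \frac{1}{342518} + \frac{10880 + 29}{464} = - \frac{152435}{171259} + 10909 \cdot \frac{1}{464} = - \frac{152435}{171259} + \frac{10909}{464} = \frac{1797534591}{79464176}$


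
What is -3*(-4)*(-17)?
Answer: -204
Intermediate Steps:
-3*(-4)*(-17) = 12*(-17) = -204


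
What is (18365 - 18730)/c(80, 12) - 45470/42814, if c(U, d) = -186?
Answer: 3584845/3981702 ≈ 0.90033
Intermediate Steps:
(18365 - 18730)/c(80, 12) - 45470/42814 = (18365 - 18730)/(-186) - 45470/42814 = -365*(-1/186) - 45470*1/42814 = 365/186 - 22735/21407 = 3584845/3981702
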